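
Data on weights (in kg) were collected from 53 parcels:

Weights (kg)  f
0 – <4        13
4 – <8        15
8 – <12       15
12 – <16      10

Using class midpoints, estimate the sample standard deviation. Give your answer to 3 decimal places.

Midpoints: 2, 6, 10, 14
n = 53, Σfm = 406, mean = 7.6604
Σfm² = 4052
Σf(m − x̄)² = Σfm² − (Σfm)²/n = 4052 − 406²/53 = 941.8868
Sample variance = 941.8868 / 52 = 18.1132
Standard deviation = √18.1132 = 4.2560

4.256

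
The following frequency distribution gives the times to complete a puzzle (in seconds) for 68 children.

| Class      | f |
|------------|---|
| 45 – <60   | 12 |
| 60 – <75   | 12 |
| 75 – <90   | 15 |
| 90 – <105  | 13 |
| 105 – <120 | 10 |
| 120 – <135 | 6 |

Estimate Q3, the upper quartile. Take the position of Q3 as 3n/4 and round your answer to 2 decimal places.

Cumulative frequencies: 12, 24, 39, 52, 62, 68
n = 68; position = 3n/4 = 51.
This falls in the class 90 – <105: L = 90, F = 39, f = 13, h = 15.
Upper quartile ≈ 90 + ((51 − 39) / 13) × 15 = 103.8462

103.85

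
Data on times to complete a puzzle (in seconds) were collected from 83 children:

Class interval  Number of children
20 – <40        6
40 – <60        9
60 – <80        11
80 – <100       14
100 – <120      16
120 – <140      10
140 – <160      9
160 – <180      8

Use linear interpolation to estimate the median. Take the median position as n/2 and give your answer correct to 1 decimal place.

101.9

Cumulative frequencies: 6, 15, 26, 40, 56, 66, 75, 83
n = 83; position = n/2 = 41.5.
This falls in the class 100 – <120: L = 100, F = 40, f = 16, h = 20.
Median ≈ 100 + ((41.5 − 40) / 16) × 20 = 101.8750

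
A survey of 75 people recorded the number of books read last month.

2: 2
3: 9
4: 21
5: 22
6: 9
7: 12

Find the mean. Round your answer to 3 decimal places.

Values: 2, 3, 4, 5, 6, 7
Σfx = 2×2 + 9×3 + 21×4 + 22×5 + 9×6 + 12×7 = 363
n = Σf = 75
Mean = 363 / 75 = 4.8400

4.840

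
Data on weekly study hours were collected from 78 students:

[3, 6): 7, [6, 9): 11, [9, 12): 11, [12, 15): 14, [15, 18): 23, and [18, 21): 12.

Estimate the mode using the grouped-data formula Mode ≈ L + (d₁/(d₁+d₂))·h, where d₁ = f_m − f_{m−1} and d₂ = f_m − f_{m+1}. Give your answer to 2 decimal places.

Modal class: [15, 18) (highest frequency 23).
d₁ = 23 − 14 = 9, d₂ = 23 − 12 = 11
Mode ≈ 15 + (9/(9+11)) × 3 = 15 + 1.3500 = 16.3500

16.35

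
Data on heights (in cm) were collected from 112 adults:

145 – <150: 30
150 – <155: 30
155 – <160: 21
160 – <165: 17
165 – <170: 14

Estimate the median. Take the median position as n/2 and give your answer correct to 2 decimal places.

154.33

Cumulative frequencies: 30, 60, 81, 98, 112
n = 112; position = n/2 = 56.
This falls in the class 150 – <155: L = 150, F = 30, f = 30, h = 5.
Median ≈ 150 + ((56 − 30) / 30) × 5 = 154.3333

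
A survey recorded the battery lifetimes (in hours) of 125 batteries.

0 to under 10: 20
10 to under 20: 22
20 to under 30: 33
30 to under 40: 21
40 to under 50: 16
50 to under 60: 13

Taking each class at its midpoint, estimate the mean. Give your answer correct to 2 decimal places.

27.40

Midpoints: 5, 15, 25, 35, 45, 55
Σfm = 20×5 + 22×15 + 33×25 + 21×35 + 16×45 + 13×55 = 3425
n = Σf = 125
Mean = 3425 / 125 = 27.4000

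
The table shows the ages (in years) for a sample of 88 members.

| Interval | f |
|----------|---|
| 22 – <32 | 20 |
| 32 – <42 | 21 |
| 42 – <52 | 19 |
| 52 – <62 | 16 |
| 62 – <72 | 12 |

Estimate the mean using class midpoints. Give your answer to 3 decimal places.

44.614

Midpoints: 27, 37, 47, 57, 67
Σfm = 20×27 + 21×37 + 19×47 + 16×57 + 12×67 = 3926
n = Σf = 88
Mean = 3926 / 88 = 44.6136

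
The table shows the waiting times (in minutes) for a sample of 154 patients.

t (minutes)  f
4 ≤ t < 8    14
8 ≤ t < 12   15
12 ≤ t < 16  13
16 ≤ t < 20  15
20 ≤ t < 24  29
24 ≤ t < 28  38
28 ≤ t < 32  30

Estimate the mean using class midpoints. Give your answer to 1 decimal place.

20.9

Midpoints: 6, 10, 14, 18, 22, 26, 30
Σfm = 14×6 + 15×10 + 13×14 + 15×18 + 29×22 + 38×26 + 30×30 = 3212
n = Σf = 154
Mean = 3212 / 154 = 20.8571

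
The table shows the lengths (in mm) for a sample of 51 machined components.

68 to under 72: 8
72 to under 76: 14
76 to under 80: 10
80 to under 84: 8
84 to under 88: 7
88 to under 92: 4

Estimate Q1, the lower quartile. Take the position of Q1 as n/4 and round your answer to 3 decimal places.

73.357

Cumulative frequencies: 8, 22, 32, 40, 47, 51
n = 51; position = n/4 = 12.75.
This falls in the class 72 to under 76: L = 72, F = 8, f = 14, h = 4.
Lower quartile ≈ 72 + ((12.75 − 8) / 14) × 4 = 73.3571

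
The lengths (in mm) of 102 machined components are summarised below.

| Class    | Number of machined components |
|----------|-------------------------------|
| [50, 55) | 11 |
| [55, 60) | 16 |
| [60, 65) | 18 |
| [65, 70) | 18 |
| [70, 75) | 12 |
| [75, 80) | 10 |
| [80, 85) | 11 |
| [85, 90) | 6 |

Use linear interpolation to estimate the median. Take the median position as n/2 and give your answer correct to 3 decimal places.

Cumulative frequencies: 11, 27, 45, 63, 75, 85, 96, 102
n = 102; position = n/2 = 51.
This falls in the class [65, 70): L = 65, F = 45, f = 18, h = 5.
Median ≈ 65 + ((51 − 45) / 18) × 5 = 66.6667

66.667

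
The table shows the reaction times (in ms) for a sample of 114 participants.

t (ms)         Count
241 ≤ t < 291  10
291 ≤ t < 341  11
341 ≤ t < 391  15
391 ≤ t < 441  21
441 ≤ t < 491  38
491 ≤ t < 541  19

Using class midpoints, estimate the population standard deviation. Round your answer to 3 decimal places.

Midpoints: 266, 316, 366, 416, 466, 516
n = 114, Σfm = 47874, mean = 419.9474
Σfm² = 20760284
Σf(m − x̄)² = Σfm² − (Σfm)²/n = 20760284 − 47874²/114 = 655723.6842
Population variance = 655723.6842 / 114 = 5751.9621
Standard deviation = √5751.9621 = 75.8417

75.842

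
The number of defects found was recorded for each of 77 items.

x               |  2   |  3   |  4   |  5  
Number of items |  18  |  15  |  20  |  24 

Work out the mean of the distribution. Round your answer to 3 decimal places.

Values: 2, 3, 4, 5
Σfx = 18×2 + 15×3 + 20×4 + 24×5 = 281
n = Σf = 77
Mean = 281 / 77 = 3.6494

3.649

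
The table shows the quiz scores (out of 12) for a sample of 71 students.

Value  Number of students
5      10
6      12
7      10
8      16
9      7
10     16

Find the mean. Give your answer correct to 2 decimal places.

7.65

Values: 5, 6, 7, 8, 9, 10
Σfx = 10×5 + 12×6 + 10×7 + 16×8 + 7×9 + 16×10 = 543
n = Σf = 71
Mean = 543 / 71 = 7.6479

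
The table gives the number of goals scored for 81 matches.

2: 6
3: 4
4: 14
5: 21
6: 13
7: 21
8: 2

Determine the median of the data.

5

Cumulative frequencies: 6, 10, 24, 45, 58, 79, 81
n = 81, so the median is the value in position (n+1)/2 = 41.
Position 41 falls at value 5.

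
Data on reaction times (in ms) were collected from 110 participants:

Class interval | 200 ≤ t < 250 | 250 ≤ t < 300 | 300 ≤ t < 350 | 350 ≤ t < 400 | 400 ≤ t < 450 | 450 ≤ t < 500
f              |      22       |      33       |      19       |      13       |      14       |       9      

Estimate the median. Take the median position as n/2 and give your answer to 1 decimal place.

Cumulative frequencies: 22, 55, 74, 87, 101, 110
n = 110; position = n/2 = 55.
This falls in the class 250 ≤ t < 300: L = 250, F = 22, f = 33, h = 50.
Median ≈ 250 + ((55 − 22) / 33) × 50 = 300.0000

300.0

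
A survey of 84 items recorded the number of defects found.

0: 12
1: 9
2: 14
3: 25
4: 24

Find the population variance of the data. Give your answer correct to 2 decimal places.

1.89

Values: 0, 1, 2, 3, 4
n = 84, Σfx = 208, mean = 2.4762
Σfx² = 674
Σf(x − x̄)² = Σfx² − (Σfx)²/n = 674 − 208²/84 = 158.9524
Population variance = 158.9524 / 84 = 1.8923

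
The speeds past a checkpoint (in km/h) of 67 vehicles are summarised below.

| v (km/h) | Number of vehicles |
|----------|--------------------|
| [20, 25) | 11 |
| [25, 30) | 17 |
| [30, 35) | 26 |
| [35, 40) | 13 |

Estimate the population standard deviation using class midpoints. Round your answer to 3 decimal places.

4.883

Midpoints: 22.5, 27.5, 32.5, 37.5
n = 67, Σfm = 2047.5, mean = 30.5597
Σfm² = 64168.75
Σf(m − x̄)² = Σfm² − (Σfm)²/n = 64168.75 − 2047.5²/67 = 1597.7612
Population variance = 1597.7612 / 67 = 23.8472
Standard deviation = √23.8472 = 4.8834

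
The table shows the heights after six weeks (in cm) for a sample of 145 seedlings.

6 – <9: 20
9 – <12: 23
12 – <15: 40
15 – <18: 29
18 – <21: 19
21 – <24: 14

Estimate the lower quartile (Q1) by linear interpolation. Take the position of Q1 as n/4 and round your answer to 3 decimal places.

Cumulative frequencies: 20, 43, 83, 112, 131, 145
n = 145; position = n/4 = 36.25.
This falls in the class 9 – <12: L = 9, F = 20, f = 23, h = 3.
Lower quartile ≈ 9 + ((36.25 − 20) / 23) × 3 = 11.1196

11.120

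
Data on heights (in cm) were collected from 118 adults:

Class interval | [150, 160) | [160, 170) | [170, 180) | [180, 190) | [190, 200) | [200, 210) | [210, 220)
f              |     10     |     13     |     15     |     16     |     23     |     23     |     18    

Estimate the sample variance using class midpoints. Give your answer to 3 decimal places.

351.354

Midpoints: 155, 165, 175, 185, 195, 205, 215
n = 118, Σfm = 22350, mean = 189.4068
Σfm² = 4274350
Σf(m − x̄)² = Σfm² − (Σfm)²/n = 4274350 − 22350²/118 = 41108.4746
Sample variance = 41108.4746 / 117 = 351.3545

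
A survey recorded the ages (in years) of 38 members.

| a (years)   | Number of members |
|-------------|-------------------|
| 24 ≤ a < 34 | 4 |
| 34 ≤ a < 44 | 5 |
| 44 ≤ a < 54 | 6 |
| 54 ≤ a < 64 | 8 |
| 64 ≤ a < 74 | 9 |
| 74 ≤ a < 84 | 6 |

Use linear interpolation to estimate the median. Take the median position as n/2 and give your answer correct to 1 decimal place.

59.0

Cumulative frequencies: 4, 9, 15, 23, 32, 38
n = 38; position = n/2 = 19.
This falls in the class 54 ≤ a < 64: L = 54, F = 15, f = 8, h = 10.
Median ≈ 54 + ((19 − 15) / 8) × 10 = 59.0000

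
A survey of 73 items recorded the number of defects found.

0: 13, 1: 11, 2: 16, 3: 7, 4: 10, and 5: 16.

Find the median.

Cumulative frequencies: 13, 24, 40, 47, 57, 73
n = 73, so the median is the value in position (n+1)/2 = 37.
Position 37 falls at value 2.

2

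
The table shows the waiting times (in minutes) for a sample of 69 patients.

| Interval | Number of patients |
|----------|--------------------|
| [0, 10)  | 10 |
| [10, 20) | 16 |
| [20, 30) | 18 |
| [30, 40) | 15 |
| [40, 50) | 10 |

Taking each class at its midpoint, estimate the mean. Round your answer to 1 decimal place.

24.9

Midpoints: 5, 15, 25, 35, 45
Σfm = 10×5 + 16×15 + 18×25 + 15×35 + 10×45 = 1715
n = Σf = 69
Mean = 1715 / 69 = 24.8551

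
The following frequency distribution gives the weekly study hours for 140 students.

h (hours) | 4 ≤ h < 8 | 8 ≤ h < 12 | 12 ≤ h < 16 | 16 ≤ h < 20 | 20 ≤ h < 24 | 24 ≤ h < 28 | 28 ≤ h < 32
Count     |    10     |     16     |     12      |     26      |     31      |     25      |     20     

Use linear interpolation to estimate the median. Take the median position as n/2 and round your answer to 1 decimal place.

20.8

Cumulative frequencies: 10, 26, 38, 64, 95, 120, 140
n = 140; position = n/2 = 70.
This falls in the class 20 ≤ h < 24: L = 20, F = 64, f = 31, h = 4.
Median ≈ 20 + ((70 − 64) / 31) × 4 = 20.7742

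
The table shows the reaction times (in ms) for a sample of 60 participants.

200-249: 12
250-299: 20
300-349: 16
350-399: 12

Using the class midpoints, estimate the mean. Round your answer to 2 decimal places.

297.83

Midpoints: 224.5, 274.5, 324.5, 374.5
Σfm = 12×224.5 + 20×274.5 + 16×324.5 + 12×374.5 = 17870
n = Σf = 60
Mean = 17870 / 60 = 297.8333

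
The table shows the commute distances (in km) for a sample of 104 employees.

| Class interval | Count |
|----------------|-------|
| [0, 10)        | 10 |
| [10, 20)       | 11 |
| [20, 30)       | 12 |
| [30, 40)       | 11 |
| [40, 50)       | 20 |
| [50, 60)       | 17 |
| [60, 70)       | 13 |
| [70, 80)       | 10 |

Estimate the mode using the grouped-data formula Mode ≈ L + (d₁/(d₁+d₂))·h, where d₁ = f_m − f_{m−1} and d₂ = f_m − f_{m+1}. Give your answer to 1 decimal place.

47.5

Modal class: [40, 50) (highest frequency 20).
d₁ = 20 − 11 = 9, d₂ = 20 − 17 = 3
Mode ≈ 40 + (9/(9+3)) × 10 = 40 + 7.5000 = 47.5000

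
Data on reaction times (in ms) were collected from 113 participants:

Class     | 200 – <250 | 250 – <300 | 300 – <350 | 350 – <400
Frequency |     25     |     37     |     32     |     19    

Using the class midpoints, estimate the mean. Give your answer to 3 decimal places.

294.912

Midpoints: 225, 275, 325, 375
Σfm = 25×225 + 37×275 + 32×325 + 19×375 = 33325
n = Σf = 113
Mean = 33325 / 113 = 294.9115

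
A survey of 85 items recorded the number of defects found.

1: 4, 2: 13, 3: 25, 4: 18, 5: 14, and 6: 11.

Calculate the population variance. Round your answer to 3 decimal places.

1.911

Values: 1, 2, 3, 4, 5, 6
n = 85, Σfx = 313, mean = 3.6824
Σfx² = 1315
Σf(x − x̄)² = Σfx² − (Σfx)²/n = 1315 − 313²/85 = 162.4235
Population variance = 162.4235 / 85 = 1.9109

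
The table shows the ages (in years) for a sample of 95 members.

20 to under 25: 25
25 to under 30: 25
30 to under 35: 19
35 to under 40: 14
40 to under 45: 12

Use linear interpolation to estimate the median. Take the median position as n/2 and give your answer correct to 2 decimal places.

29.50

Cumulative frequencies: 25, 50, 69, 83, 95
n = 95; position = n/2 = 47.5.
This falls in the class 25 to under 30: L = 25, F = 25, f = 25, h = 5.
Median ≈ 25 + ((47.5 − 25) / 25) × 5 = 29.5000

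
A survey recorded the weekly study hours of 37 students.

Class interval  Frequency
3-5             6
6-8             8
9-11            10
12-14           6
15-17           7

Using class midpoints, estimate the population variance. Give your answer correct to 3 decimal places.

Midpoints: 4, 7, 10, 13, 16
n = 37, Σfm = 370, mean = 10.0000
Σfm² = 4294
Σf(m − x̄)² = Σfm² − (Σfm)²/n = 4294 − 370²/37 = 594.0000
Population variance = 594.0000 / 37 = 16.0541

16.054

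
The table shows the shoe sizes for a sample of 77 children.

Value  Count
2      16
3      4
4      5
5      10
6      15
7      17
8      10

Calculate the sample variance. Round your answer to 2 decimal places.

Values: 2, 3, 4, 5, 6, 7, 8
n = 77, Σfx = 403, mean = 5.2338
Σfx² = 2443
Σf(x − x̄)² = Σfx² − (Σfx)²/n = 2443 − 403²/77 = 333.7922
Sample variance = 333.7922 / 76 = 4.3920

4.39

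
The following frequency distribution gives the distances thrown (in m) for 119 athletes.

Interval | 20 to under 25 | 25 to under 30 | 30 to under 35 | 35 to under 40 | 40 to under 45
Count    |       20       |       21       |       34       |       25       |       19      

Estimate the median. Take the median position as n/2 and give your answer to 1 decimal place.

Cumulative frequencies: 20, 41, 75, 100, 119
n = 119; position = n/2 = 59.5.
This falls in the class 30 to under 35: L = 30, F = 41, f = 34, h = 5.
Median ≈ 30 + ((59.5 − 41) / 34) × 5 = 32.7206

32.7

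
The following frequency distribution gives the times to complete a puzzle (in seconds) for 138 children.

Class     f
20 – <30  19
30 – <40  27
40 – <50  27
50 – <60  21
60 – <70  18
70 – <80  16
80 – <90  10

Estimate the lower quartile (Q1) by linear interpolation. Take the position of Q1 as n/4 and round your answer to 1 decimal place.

35.7

Cumulative frequencies: 19, 46, 73, 94, 112, 128, 138
n = 138; position = n/4 = 34.5.
This falls in the class 30 – <40: L = 30, F = 19, f = 27, h = 10.
Lower quartile ≈ 30 + ((34.5 − 19) / 27) × 10 = 35.7407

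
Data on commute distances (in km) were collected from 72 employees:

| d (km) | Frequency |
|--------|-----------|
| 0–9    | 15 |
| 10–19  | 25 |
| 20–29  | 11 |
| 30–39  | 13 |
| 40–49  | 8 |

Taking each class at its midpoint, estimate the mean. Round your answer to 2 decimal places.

Midpoints: 4.5, 14.5, 24.5, 34.5, 44.5
Σfm = 15×4.5 + 25×14.5 + 11×24.5 + 13×34.5 + 8×44.5 = 1504
n = Σf = 72
Mean = 1504 / 72 = 20.8889

20.89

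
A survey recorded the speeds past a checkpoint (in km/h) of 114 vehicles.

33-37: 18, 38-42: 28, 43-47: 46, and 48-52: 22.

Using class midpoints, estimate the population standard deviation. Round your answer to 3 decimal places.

4.833

Midpoints: 35, 40, 45, 50
n = 114, Σfm = 4920, mean = 43.1579
Σfm² = 215000
Σf(m − x̄)² = Σfm² − (Σfm)²/n = 215000 − 4920²/114 = 2663.1579
Population variance = 2663.1579 / 114 = 23.3610
Standard deviation = √23.3610 = 4.8333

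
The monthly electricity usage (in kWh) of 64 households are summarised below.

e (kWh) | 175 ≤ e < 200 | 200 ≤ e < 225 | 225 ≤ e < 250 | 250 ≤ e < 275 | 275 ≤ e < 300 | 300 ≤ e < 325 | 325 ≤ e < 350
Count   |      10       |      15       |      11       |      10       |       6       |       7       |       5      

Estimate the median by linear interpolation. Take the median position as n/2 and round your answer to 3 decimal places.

240.909

Cumulative frequencies: 10, 25, 36, 46, 52, 59, 64
n = 64; position = n/2 = 32.
This falls in the class 225 ≤ e < 250: L = 225, F = 25, f = 11, h = 25.
Median ≈ 225 + ((32 − 25) / 11) × 25 = 240.9091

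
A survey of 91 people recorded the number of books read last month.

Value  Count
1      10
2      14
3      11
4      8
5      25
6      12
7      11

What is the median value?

Cumulative frequencies: 10, 24, 35, 43, 68, 80, 91
n = 91, so the median is the value in position (n+1)/2 = 46.
Position 46 falls at value 5.

5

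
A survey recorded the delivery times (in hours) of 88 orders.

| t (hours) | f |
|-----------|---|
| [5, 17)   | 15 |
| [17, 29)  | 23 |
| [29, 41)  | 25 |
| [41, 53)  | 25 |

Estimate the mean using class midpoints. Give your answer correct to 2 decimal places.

31.18

Midpoints: 11, 23, 35, 47
Σfm = 15×11 + 23×23 + 25×35 + 25×47 = 2744
n = Σf = 88
Mean = 2744 / 88 = 31.1818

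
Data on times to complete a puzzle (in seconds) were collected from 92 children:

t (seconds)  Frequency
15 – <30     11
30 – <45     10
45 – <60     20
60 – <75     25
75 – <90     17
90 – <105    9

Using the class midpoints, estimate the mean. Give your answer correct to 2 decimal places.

61.30

Midpoints: 22.5, 37.5, 52.5, 67.5, 82.5, 97.5
Σfm = 11×22.5 + 10×37.5 + 20×52.5 + 25×67.5 + 17×82.5 + 9×97.5 = 5640
n = Σf = 92
Mean = 5640 / 92 = 61.3043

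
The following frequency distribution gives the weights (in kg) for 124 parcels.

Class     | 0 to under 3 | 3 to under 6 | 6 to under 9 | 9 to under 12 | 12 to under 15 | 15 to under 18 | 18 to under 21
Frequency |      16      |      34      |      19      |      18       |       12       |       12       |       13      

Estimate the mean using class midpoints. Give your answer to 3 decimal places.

Midpoints: 1.5, 4.5, 7.5, 10.5, 13.5, 16.5, 19.5
Σfm = 16×1.5 + 34×4.5 + 19×7.5 + 18×10.5 + 12×13.5 + 12×16.5 + 13×19.5 = 1122
n = Σf = 124
Mean = 1122 / 124 = 9.0484

9.048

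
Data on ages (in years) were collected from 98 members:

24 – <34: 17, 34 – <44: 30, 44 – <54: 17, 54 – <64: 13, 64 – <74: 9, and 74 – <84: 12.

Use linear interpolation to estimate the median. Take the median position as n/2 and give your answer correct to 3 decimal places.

Cumulative frequencies: 17, 47, 64, 77, 86, 98
n = 98; position = n/2 = 49.
This falls in the class 44 – <54: L = 44, F = 47, f = 17, h = 10.
Median ≈ 44 + ((49 − 47) / 17) × 10 = 45.1765

45.176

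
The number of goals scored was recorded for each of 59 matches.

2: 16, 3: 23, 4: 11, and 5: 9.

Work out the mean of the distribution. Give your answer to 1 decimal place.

Values: 2, 3, 4, 5
Σfx = 16×2 + 23×3 + 11×4 + 9×5 = 190
n = Σf = 59
Mean = 190 / 59 = 3.2203

3.2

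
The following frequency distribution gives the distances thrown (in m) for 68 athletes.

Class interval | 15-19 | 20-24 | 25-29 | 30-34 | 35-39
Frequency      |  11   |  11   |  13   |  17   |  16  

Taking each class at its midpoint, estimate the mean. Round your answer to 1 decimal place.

Midpoints: 17, 22, 27, 32, 37
Σfm = 11×17 + 11×22 + 13×27 + 17×32 + 16×37 = 1916
n = Σf = 68
Mean = 1916 / 68 = 28.1765

28.2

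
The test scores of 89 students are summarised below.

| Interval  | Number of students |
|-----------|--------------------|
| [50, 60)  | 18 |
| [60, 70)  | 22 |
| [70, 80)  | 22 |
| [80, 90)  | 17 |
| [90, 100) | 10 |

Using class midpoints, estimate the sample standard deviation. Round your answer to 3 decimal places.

Midpoints: 55, 65, 75, 85, 95
n = 89, Σfm = 6465, mean = 72.6404
Σfm² = 484225
Σf(m − x̄)² = Σfm² − (Σfm)²/n = 484225 − 6465²/89 = 14604.4944
Sample variance = 14604.4944 / 88 = 165.9602
Standard deviation = √165.9602 = 12.8826

12.883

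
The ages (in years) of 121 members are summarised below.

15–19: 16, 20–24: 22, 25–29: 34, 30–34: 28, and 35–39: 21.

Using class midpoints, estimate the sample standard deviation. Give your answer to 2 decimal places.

6.39

Midpoints: 17, 22, 27, 32, 37
n = 121, Σfm = 3347, mean = 27.6612
Σfm² = 97479
Σf(m − x̄)² = Σfm² − (Σfm)²/n = 97479 − 3347²/121 = 4897.1074
Sample variance = 4897.1074 / 120 = 40.8092
Standard deviation = √40.8092 = 6.3882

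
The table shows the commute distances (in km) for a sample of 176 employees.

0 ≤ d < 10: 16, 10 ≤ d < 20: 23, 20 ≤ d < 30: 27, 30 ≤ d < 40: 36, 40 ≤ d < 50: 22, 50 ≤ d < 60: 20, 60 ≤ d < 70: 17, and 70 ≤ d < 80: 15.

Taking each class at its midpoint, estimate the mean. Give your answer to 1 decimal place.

38.0

Midpoints: 5, 15, 25, 35, 45, 55, 65, 75
Σfm = 16×5 + 23×15 + 27×25 + 36×35 + 22×45 + 20×55 + 17×65 + 15×75 = 6680
n = Σf = 176
Mean = 6680 / 176 = 37.9545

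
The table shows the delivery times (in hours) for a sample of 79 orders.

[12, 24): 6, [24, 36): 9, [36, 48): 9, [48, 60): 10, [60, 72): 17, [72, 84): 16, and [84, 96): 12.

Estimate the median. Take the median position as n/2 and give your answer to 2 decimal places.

63.88

Cumulative frequencies: 6, 15, 24, 34, 51, 67, 79
n = 79; position = n/2 = 39.5.
This falls in the class [60, 72): L = 60, F = 34, f = 17, h = 12.
Median ≈ 60 + ((39.5 − 34) / 17) × 12 = 63.8824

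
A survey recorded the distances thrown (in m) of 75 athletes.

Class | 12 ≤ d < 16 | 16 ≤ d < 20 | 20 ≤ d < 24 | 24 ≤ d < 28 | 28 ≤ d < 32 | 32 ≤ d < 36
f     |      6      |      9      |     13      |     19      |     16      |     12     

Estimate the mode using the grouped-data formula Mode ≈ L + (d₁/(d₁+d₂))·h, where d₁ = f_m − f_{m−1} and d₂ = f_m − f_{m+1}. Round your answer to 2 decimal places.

26.67

Modal class: 24 ≤ d < 28 (highest frequency 19).
d₁ = 19 − 13 = 6, d₂ = 19 − 16 = 3
Mode ≈ 24 + (6/(6+3)) × 4 = 24 + 2.6667 = 26.6667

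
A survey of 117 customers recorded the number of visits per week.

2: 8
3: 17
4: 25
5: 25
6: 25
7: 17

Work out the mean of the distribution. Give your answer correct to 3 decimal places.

Values: 2, 3, 4, 5, 6, 7
Σfx = 8×2 + 17×3 + 25×4 + 25×5 + 25×6 + 17×7 = 561
n = Σf = 117
Mean = 561 / 117 = 4.7949

4.795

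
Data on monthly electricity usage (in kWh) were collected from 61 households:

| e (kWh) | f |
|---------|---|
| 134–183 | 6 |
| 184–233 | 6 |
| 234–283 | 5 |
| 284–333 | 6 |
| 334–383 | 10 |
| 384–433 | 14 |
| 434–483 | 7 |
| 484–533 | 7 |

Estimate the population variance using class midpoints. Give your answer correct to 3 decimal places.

Midpoints: 158.5, 208.5, 258.5, 308.5, 358.5, 408.5, 458.5, 508.5
n = 61, Σfm = 21418.5, mean = 351.1230
Σfm² = 8219707.25
Σf(m − x̄)² = Σfm² − (Σfm)²/n = 8219707.25 − 21418.5²/61 = 699180.3279
Population variance = 699180.3279 / 61 = 11461.9726

11461.973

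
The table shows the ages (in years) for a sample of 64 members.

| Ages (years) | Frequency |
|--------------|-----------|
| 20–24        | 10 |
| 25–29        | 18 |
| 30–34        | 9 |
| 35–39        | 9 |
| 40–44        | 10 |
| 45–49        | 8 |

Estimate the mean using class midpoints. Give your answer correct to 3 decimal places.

33.172

Midpoints: 22, 27, 32, 37, 42, 47
Σfm = 10×22 + 18×27 + 9×32 + 9×37 + 10×42 + 8×47 = 2123
n = Σf = 64
Mean = 2123 / 64 = 33.1719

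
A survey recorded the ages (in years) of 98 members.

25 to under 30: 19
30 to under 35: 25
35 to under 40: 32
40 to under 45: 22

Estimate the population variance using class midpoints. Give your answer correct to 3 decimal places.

Midpoints: 27.5, 32.5, 37.5, 42.5
n = 98, Σfm = 3470, mean = 35.4082
Σfm² = 125512.5
Σf(m − x̄)² = Σfm² − (Σfm)²/n = 125512.5 − 3470²/98 = 2646.1735
Population variance = 2646.1735 / 98 = 27.0018

27.002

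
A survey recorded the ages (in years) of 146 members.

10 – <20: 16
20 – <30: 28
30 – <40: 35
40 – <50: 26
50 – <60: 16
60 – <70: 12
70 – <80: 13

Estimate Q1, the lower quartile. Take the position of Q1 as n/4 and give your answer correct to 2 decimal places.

27.32

Cumulative frequencies: 16, 44, 79, 105, 121, 133, 146
n = 146; position = n/4 = 36.5.
This falls in the class 20 – <30: L = 20, F = 16, f = 28, h = 10.
Lower quartile ≈ 20 + ((36.5 − 16) / 28) × 10 = 27.3214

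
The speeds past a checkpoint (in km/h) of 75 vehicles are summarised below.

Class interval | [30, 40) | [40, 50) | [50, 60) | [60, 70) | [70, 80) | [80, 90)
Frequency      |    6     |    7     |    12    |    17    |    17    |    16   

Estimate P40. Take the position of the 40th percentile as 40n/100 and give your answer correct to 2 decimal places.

Cumulative frequencies: 6, 13, 25, 42, 59, 75
n = 75; position = 40n/100 = 30.
This falls in the class [60, 70): L = 60, F = 25, f = 17, h = 10.
40th percentile ≈ 60 + ((30 − 25) / 17) × 10 = 62.9412

62.94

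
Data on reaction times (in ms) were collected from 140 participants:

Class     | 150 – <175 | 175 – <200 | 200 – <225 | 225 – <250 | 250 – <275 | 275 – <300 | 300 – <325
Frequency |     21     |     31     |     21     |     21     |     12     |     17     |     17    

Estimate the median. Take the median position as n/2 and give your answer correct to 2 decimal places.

221.43

Cumulative frequencies: 21, 52, 73, 94, 106, 123, 140
n = 140; position = n/2 = 70.
This falls in the class 200 – <225: L = 200, F = 52, f = 21, h = 25.
Median ≈ 200 + ((70 − 52) / 21) × 25 = 221.4286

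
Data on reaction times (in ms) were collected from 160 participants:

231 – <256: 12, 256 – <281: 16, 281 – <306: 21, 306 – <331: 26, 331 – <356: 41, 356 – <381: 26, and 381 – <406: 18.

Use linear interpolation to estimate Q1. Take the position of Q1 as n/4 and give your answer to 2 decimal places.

295.29

Cumulative frequencies: 12, 28, 49, 75, 116, 142, 160
n = 160; position = n/4 = 40.
This falls in the class 281 – <306: L = 281, F = 28, f = 21, h = 25.
Lower quartile ≈ 281 + ((40 − 28) / 21) × 25 = 295.2857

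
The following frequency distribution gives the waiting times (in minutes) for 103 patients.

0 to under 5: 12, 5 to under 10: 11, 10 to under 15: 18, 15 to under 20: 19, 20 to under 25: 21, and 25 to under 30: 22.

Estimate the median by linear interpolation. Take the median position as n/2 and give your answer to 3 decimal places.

17.763

Cumulative frequencies: 12, 23, 41, 60, 81, 103
n = 103; position = n/2 = 51.5.
This falls in the class 15 to under 20: L = 15, F = 41, f = 19, h = 5.
Median ≈ 15 + ((51.5 − 41) / 19) × 5 = 17.7632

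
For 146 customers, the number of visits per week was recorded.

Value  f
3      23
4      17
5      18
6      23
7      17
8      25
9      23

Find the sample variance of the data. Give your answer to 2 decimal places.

Values: 3, 4, 5, 6, 7, 8, 9
n = 146, Σfx = 891, mean = 6.1027
Σfx² = 6053
Σf(x − x̄)² = Σfx² − (Σfx)²/n = 6053 − 891²/146 = 615.4589
Sample variance = 615.4589 / 145 = 4.2445

4.24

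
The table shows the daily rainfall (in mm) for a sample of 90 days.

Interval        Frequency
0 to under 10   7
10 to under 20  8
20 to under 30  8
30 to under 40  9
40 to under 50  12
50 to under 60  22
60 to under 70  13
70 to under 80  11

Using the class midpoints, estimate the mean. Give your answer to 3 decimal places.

45.444

Midpoints: 5, 15, 25, 35, 45, 55, 65, 75
Σfm = 7×5 + 8×15 + 8×25 + 9×35 + 12×45 + 22×55 + 13×65 + 11×75 = 4090
n = Σf = 90
Mean = 4090 / 90 = 45.4444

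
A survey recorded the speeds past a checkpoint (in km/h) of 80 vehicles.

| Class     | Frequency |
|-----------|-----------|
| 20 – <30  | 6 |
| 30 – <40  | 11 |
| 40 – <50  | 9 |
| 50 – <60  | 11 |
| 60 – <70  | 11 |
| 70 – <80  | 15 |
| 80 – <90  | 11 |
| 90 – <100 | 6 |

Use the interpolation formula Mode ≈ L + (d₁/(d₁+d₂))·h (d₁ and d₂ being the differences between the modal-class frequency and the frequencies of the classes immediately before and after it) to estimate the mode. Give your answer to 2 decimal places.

75.00

Modal class: 70 – <80 (highest frequency 15).
d₁ = 15 − 11 = 4, d₂ = 15 − 11 = 4
Mode ≈ 70 + (4/(4+4)) × 10 = 70 + 5.0000 = 75.0000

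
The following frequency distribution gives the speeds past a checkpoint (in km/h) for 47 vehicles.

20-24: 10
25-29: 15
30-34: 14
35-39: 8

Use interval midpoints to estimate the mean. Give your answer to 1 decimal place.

Midpoints: 22, 27, 32, 37
Σfm = 10×22 + 15×27 + 14×32 + 8×37 = 1369
n = Σf = 47
Mean = 1369 / 47 = 29.1277

29.1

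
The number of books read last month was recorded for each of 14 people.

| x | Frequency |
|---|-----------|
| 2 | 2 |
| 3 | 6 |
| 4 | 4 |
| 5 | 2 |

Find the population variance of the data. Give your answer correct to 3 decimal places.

Values: 2, 3, 4, 5
n = 14, Σfx = 48, mean = 3.4286
Σfx² = 176
Σf(x − x̄)² = Σfx² − (Σfx)²/n = 176 − 48²/14 = 11.4286
Population variance = 11.4286 / 14 = 0.8163

0.816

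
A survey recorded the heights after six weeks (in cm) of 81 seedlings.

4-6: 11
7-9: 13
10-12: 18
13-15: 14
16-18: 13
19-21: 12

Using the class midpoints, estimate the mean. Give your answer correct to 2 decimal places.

12.52

Midpoints: 5, 8, 11, 14, 17, 20
Σfm = 11×5 + 13×8 + 18×11 + 14×14 + 13×17 + 12×20 = 1014
n = Σf = 81
Mean = 1014 / 81 = 12.5185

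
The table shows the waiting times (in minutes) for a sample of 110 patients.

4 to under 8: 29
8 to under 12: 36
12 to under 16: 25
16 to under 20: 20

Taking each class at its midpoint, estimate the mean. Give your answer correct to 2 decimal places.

Midpoints: 6, 10, 14, 18
Σfm = 29×6 + 36×10 + 25×14 + 20×18 = 1244
n = Σf = 110
Mean = 1244 / 110 = 11.3091

11.31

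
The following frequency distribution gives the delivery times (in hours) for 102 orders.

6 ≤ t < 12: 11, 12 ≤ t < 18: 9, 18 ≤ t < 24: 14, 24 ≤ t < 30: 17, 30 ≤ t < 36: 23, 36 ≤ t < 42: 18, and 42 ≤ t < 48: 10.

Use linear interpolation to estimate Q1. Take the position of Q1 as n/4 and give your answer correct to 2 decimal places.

20.36

Cumulative frequencies: 11, 20, 34, 51, 74, 92, 102
n = 102; position = n/4 = 25.5.
This falls in the class 18 ≤ t < 24: L = 18, F = 20, f = 14, h = 6.
Lower quartile ≈ 18 + ((25.5 − 20) / 14) × 6 = 20.3571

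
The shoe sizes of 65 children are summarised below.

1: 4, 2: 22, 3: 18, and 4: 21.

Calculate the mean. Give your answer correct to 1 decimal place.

2.9

Values: 1, 2, 3, 4
Σfx = 4×1 + 22×2 + 18×3 + 21×4 = 186
n = Σf = 65
Mean = 186 / 65 = 2.8615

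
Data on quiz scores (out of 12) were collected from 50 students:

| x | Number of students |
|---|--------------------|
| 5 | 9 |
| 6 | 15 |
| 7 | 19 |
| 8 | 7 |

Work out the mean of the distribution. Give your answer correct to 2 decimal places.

6.48

Values: 5, 6, 7, 8
Σfx = 9×5 + 15×6 + 19×7 + 7×8 = 324
n = Σf = 50
Mean = 324 / 50 = 6.4800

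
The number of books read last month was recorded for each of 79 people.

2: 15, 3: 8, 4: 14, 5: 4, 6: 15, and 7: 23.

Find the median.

5

Cumulative frequencies: 15, 23, 37, 41, 56, 79
n = 79, so the median is the value in position (n+1)/2 = 40.
Position 40 falls at value 5.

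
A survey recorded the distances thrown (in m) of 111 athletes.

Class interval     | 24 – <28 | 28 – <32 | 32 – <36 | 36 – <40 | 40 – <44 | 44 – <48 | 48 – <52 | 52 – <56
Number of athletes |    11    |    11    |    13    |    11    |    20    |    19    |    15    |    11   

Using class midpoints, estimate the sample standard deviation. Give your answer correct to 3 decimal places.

Midpoints: 26, 30, 34, 38, 42, 46, 50, 54
n = 111, Σfm = 4534, mean = 40.8468
Σfm² = 193308
Σf(m − x̄)² = Σfm² − (Σfm)²/n = 193308 − 4534²/111 = 8108.3964
Sample variance = 8108.3964 / 110 = 73.7127
Standard deviation = √73.7127 = 8.5856

8.586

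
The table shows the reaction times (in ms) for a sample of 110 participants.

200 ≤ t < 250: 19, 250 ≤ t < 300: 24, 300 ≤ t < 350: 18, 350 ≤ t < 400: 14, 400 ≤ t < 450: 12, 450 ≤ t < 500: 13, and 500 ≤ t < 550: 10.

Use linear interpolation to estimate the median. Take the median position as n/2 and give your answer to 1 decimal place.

Cumulative frequencies: 19, 43, 61, 75, 87, 100, 110
n = 110; position = n/2 = 55.
This falls in the class 300 ≤ t < 350: L = 300, F = 43, f = 18, h = 50.
Median ≈ 300 + ((55 − 43) / 18) × 50 = 333.3333

333.3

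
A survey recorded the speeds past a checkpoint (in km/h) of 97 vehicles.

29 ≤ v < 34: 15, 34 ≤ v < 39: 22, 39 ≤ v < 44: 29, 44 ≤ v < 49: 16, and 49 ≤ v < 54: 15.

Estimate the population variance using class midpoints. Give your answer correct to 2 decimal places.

40.63

Midpoints: 31.5, 36.5, 41.5, 46.5, 51.5
n = 97, Σfm = 3995.5, mean = 41.1907
Σfm² = 168518.25
Σf(m − x̄)² = Σfm² − (Σfm)²/n = 168518.25 − 3995.5²/97 = 3940.7216
Population variance = 3940.7216 / 97 = 40.6260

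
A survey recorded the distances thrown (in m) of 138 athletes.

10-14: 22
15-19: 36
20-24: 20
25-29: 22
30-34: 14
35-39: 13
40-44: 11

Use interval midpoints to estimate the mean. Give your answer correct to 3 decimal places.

23.920

Midpoints: 12, 17, 22, 27, 32, 37, 42
Σfm = 22×12 + 36×17 + 20×22 + 22×27 + 14×32 + 13×37 + 11×42 = 3301
n = Σf = 138
Mean = 3301 / 138 = 23.9203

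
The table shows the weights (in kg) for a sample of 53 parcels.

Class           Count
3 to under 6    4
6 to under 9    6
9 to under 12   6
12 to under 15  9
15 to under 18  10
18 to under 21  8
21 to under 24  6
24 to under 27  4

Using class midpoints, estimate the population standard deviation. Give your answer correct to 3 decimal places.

Midpoints: 4.5, 7.5, 10.5, 13.5, 16.5, 19.5, 22.5, 25.5
n = 53, Σfm = 805.5, mean = 15.1981
Σfm² = 14123.25
Σf(m − x̄)² = Σfm² − (Σfm)²/n = 14123.25 − 805.5²/53 = 1881.1698
Population variance = 1881.1698 / 53 = 35.4938
Standard deviation = √35.4938 = 5.9577

5.958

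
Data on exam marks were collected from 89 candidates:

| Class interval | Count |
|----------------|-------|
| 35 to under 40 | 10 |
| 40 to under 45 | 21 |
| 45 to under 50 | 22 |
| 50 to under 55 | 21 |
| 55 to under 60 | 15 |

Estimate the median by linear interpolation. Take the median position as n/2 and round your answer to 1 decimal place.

48.1

Cumulative frequencies: 10, 31, 53, 74, 89
n = 89; position = n/2 = 44.5.
This falls in the class 45 to under 50: L = 45, F = 31, f = 22, h = 5.
Median ≈ 45 + ((44.5 − 31) / 22) × 5 = 48.0682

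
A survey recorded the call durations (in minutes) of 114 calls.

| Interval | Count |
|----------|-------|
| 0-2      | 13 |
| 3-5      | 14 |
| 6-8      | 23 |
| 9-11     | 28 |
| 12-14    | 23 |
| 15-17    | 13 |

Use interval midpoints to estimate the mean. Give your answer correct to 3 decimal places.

Midpoints: 1, 4, 7, 10, 13, 16
Σfm = 13×1 + 14×4 + 23×7 + 28×10 + 23×13 + 13×16 = 1017
n = Σf = 114
Mean = 1017 / 114 = 8.9211

8.921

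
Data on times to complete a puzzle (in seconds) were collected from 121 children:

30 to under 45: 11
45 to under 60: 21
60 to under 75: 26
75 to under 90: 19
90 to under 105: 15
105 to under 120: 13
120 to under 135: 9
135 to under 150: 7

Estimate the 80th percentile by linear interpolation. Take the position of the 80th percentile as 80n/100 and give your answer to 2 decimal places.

Cumulative frequencies: 11, 32, 58, 77, 92, 105, 114, 121
n = 121; position = 80n/100 = 96.8.
This falls in the class 105 to under 120: L = 105, F = 92, f = 13, h = 15.
80th percentile ≈ 105 + ((96.8 − 92) / 13) × 15 = 110.5385

110.54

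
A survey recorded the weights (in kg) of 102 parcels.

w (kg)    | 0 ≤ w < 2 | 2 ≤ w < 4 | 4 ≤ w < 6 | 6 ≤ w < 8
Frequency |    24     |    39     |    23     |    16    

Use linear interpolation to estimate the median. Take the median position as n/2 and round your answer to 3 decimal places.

Cumulative frequencies: 24, 63, 86, 102
n = 102; position = n/2 = 51.
This falls in the class 2 ≤ w < 4: L = 2, F = 24, f = 39, h = 2.
Median ≈ 2 + ((51 − 24) / 39) × 2 = 3.3846

3.385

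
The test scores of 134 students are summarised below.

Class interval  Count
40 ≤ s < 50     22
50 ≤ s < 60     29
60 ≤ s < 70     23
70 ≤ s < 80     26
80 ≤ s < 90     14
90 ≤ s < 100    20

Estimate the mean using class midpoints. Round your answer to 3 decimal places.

68.060

Midpoints: 45, 55, 65, 75, 85, 95
Σfm = 22×45 + 29×55 + 23×65 + 26×75 + 14×85 + 20×95 = 9120
n = Σf = 134
Mean = 9120 / 134 = 68.0597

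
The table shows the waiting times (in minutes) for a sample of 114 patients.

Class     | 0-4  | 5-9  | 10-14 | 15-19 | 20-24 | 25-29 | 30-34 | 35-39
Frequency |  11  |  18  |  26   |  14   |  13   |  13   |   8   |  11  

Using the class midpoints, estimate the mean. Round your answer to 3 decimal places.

Midpoints: 2, 7, 12, 17, 22, 27, 32, 37
Σfm = 11×2 + 18×7 + 26×12 + 14×17 + 13×22 + 13×27 + 8×32 + 11×37 = 1998
n = Σf = 114
Mean = 1998 / 114 = 17.5263

17.526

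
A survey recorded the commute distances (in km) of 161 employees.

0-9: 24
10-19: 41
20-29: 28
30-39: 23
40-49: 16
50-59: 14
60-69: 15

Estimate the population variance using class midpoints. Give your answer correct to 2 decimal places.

Midpoints: 4.5, 14.5, 24.5, 34.5, 44.5, 54.5, 64.5
n = 161, Σfm = 4624.5, mean = 28.7236
Σfm² = 188960.25
Σf(m − x̄)² = Σfm² − (Σfm)²/n = 188960.25 − 4624.5²/161 = 56127.9503
Population variance = 56127.9503 / 161 = 348.6208

348.62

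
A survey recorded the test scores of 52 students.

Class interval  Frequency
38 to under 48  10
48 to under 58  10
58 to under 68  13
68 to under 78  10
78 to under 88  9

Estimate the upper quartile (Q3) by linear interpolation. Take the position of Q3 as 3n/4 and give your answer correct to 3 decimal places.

Cumulative frequencies: 10, 20, 33, 43, 52
n = 52; position = 3n/4 = 39.
This falls in the class 68 to under 78: L = 68, F = 33, f = 10, h = 10.
Upper quartile ≈ 68 + ((39 − 33) / 10) × 10 = 74.0000

74.000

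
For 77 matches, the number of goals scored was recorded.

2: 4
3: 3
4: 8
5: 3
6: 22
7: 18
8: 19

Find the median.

6

Cumulative frequencies: 4, 7, 15, 18, 40, 58, 77
n = 77, so the median is the value in position (n+1)/2 = 39.
Position 39 falls at value 6.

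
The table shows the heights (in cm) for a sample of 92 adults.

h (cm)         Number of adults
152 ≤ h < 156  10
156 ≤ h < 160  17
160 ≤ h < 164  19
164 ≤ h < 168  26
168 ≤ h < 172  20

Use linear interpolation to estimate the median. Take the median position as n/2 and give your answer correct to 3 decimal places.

Cumulative frequencies: 10, 27, 46, 72, 92
n = 92; position = n/2 = 46.
This falls in the class 160 ≤ h < 164: L = 160, F = 27, f = 19, h = 4.
Median ≈ 160 + ((46 − 27) / 19) × 4 = 164.0000

164.000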